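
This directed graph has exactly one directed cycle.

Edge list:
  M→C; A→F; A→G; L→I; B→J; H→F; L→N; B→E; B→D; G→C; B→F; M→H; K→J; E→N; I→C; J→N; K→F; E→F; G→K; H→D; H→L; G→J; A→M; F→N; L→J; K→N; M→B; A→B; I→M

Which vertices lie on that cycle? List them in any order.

DFS with gray/black marking from M:
M gray
  C gray
  C black
  H gray
    F gray
      N gray
      N black
    F black
    D gray
    D black
    L gray
      I gray
        I→C: C black — skip
        I→M: M is gray → back edge
Back edge closes the cycle M → H → L → I → M; its vertices are {H, I, L, M}.

H, I, L, M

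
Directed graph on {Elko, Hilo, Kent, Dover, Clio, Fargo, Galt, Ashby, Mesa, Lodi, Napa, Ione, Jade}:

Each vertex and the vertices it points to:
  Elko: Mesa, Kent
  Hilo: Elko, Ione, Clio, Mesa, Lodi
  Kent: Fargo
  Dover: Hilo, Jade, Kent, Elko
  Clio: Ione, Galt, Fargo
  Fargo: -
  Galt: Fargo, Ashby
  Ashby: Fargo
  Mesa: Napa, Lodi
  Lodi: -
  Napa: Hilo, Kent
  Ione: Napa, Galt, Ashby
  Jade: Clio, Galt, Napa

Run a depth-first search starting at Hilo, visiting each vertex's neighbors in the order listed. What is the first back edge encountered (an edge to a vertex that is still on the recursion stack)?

DFS from Hilo (visiting each vertex's neighbors in the order listed); mark gray on enter, black on exit:
Hilo gray
  Elko gray
    Mesa gray
      Napa gray
        Napa→Hilo: Hilo is gray → back edge
First back edge: Napa → Hilo.

Napa->Hilo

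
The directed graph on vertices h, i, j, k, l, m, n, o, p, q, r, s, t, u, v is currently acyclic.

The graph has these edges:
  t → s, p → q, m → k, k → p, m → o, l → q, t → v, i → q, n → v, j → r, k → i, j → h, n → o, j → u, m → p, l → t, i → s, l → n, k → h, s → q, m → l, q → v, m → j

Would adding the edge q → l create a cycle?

Adding q→l creates a cycle iff l can already reach q.
Path from l: l → q.
So l → … → q → l is a cycle.

Yes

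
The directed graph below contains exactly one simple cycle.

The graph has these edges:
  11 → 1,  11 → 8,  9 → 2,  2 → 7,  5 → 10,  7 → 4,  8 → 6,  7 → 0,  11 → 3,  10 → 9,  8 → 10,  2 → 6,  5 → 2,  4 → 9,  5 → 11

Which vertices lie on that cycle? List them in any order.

DFS with gray/black marking from 2:
2 gray
  6 gray
  6 black
  7 gray
    4 gray
      9 gray
        9→2: 2 is gray → back edge
Back edge closes the cycle 2 → 7 → 4 → 9 → 2; its vertices are {2, 4, 7, 9}.

2, 4, 7, 9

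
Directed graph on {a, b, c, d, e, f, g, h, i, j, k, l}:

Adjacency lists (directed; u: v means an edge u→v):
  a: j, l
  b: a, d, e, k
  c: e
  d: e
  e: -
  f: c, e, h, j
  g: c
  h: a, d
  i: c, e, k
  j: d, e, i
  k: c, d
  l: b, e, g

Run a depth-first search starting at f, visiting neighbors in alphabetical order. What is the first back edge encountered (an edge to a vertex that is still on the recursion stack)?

b→a

DFS from f (visiting neighbors in alphabetical order); mark gray on enter, black on exit:
f gray
  c gray
    e gray
    e black
  c black
  f→e: e black — skip
  h gray
    a gray
      j gray
        d gray
          d→e: e black — skip
        d black
        j→e: e black — skip
        i gray
          i→c: c black — skip
          i→e: e black — skip
          k gray
            k→c: c black — skip
            k→d: d black — skip
          k black
        i black
      j black
      l gray
        b gray
          b→a: a is gray → back edge
First back edge: b → a.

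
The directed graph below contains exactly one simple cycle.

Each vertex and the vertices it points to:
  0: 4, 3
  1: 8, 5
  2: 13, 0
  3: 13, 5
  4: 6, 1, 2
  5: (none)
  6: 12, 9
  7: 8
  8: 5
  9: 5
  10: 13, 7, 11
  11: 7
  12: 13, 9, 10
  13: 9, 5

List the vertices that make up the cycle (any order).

0, 2, 4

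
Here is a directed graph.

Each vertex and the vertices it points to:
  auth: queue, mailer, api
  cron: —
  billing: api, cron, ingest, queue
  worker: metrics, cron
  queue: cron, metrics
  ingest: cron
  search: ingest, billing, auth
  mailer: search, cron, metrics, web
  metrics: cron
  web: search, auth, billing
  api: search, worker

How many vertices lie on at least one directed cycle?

6

A vertex is on a directed cycle iff it belongs to a strongly connected component of size ≥ 2 (or has a self-loop).
The vertices on cycles are {api, web, auth, mailer, search, billing} — 6 in total.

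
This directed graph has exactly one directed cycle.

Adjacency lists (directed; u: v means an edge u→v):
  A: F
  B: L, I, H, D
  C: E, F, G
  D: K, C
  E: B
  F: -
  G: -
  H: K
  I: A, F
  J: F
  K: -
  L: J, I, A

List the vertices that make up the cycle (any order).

B, C, D, E

DFS with gray/black marking from B:
B gray
  L gray
    J gray
      F gray
      F black
    J black
    I gray
      A gray
        A→F: F black — skip
      A black
      I→F: F black — skip
    I black
    L→A: A black — skip
  L black
  B→I: I black — skip
  H gray
    K gray
    K black
  H black
  D gray
    D→K: K black — skip
    C gray
      E gray
        E→B: B is gray → back edge
Back edge closes the cycle B → D → C → E → B; its vertices are {B, C, D, E}.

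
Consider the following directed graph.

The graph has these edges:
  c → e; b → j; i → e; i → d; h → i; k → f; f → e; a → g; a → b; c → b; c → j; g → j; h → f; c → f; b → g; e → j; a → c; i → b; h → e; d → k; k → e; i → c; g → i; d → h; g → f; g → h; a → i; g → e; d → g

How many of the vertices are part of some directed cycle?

6

A vertex is on a directed cycle iff it belongs to a strongly connected component of size ≥ 2 (or has a self-loop).
The vertices on cycles are {b, c, d, g, h, i} — 6 in total.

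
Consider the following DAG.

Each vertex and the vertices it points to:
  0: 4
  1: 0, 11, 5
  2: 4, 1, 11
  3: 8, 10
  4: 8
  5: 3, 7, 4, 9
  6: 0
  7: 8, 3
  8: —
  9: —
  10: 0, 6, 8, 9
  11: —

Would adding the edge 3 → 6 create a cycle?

No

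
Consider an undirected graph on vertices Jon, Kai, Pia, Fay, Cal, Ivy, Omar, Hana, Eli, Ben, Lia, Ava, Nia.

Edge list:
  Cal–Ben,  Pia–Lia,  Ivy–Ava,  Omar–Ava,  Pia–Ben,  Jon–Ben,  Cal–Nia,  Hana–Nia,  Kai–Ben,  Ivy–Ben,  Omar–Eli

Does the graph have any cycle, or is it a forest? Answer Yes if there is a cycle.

DFS, tracking each vertex's parent; an edge to a visited non-parent vertex closes a cycle.
Start from Cal:
visit Cal (parent –)
  visit Nia (parent Cal)
    visit Hana (parent Nia)
      Hana–Nia: parent, skip
    Nia–Cal: parent, skip
  visit Ben (parent Cal)
    visit Pia (parent Ben)
      visit Lia (parent Pia)
        Lia–Pia: parent, skip
      Pia–Ben: parent, skip
    visit Kai (parent Ben)
      Kai–Ben: parent, skip
    Ben–Cal: parent, skip
    visit Jon (parent Ben)
      Jon–Ben: parent, skip
    visit Ivy (parent Ben)
      visit Ava (parent Ivy)
        Ava–Ivy: parent, skip
        visit Omar (parent Ava)
          Omar–Ava: parent, skip
          visit Eli (parent Omar)
            Eli–Omar: parent, skip
      Ivy–Ben: parent, skip
visit Fay (parent –)
No non-parent visited neighbor found — the graph is a forest.

No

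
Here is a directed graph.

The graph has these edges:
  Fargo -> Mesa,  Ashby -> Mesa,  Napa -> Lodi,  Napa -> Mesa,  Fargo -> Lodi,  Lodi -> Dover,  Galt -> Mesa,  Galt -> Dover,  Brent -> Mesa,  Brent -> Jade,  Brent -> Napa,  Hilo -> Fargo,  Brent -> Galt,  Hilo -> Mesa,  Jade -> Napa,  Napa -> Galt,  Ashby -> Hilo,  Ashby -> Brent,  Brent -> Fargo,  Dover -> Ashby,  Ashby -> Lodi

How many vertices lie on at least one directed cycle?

9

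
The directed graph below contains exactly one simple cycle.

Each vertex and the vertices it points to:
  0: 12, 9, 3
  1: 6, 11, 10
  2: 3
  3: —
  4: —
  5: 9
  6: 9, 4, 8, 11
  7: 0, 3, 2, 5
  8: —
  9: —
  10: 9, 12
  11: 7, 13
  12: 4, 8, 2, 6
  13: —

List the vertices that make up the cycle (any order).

0, 6, 7, 11, 12

DFS with gray/black marking from 12:
12 gray
  4 gray
  4 black
  8 gray
  8 black
  2 gray
    3 gray
    3 black
  2 black
  6 gray
    9 gray
    9 black
    6→4: 4 black — skip
    6→8: 8 black — skip
    11 gray
      7 gray
        0 gray
          0→12: 12 is gray → back edge
Back edge closes the cycle 12 → 6 → 11 → 7 → 0 → 12; its vertices are {0, 6, 7, 11, 12}.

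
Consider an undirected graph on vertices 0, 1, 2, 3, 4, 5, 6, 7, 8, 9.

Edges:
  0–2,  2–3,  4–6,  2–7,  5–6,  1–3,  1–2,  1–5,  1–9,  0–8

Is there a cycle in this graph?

Yes

DFS, tracking each vertex's parent; an edge to a visited non-parent vertex closes a cycle.
Start from 6:
visit 6 (parent –)
  visit 5 (parent 6)
    visit 1 (parent 5)
      visit 3 (parent 1)
        visit 2 (parent 3)
          visit 0 (parent 2)
            0–2: parent, skip
            visit 8 (parent 0)
              8–0: parent, skip
          visit 7 (parent 2)
            7–2: parent, skip
          2–3: parent, skip
          2–1: 1 visited and ≠ parent → cycle
Cycle: 1 – 3 – 2 – 1.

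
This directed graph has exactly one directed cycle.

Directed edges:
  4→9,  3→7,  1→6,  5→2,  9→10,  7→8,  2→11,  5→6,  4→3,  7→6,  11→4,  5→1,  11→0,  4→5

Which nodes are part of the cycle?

2, 4, 5, 11

DFS with gray/black marking from 11:
11 gray
  4 gray
    5 gray
      6 gray
      6 black
      1 gray
        1→6: 6 black — skip
      1 black
      2 gray
        2→11: 11 is gray → back edge
Back edge closes the cycle 11 → 4 → 5 → 2 → 11; its vertices are {2, 4, 5, 11}.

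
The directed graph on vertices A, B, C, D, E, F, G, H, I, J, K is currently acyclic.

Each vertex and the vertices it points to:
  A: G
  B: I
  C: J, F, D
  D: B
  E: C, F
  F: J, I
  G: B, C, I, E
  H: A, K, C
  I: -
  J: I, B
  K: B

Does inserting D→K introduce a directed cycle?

No

Adding D→K creates a cycle iff K can already reach D.
Explore from K: no path reaches D. The graph stays acyclic.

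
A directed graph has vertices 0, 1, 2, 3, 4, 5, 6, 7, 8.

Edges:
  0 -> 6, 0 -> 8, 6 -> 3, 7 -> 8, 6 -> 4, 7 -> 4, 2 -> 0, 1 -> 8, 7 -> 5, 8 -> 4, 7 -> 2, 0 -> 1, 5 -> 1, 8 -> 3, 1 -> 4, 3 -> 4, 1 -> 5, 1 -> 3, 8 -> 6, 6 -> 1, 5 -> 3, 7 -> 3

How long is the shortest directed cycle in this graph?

2

For each vertex v, BFS finds the shortest path from v back to v.
The shortest such closed walk is 5 → 1 → 5, length 2.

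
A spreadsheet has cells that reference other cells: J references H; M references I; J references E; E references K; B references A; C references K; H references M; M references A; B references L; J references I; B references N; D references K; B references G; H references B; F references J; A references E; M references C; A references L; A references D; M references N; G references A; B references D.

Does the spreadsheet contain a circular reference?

DFS with white/gray/black marking, starting from J:
J gray
  H gray
    M gray
      A gray
        E gray
          K gray
          K black
        E black
        D gray
          D→K: K black — skip
        D black
        L gray
        L black
      A black
      N gray
      N black
      C gray
        C→K: K black — skip
      C black
      I gray
      I black
    M black
    B gray
      B→D: D black — skip
      B→N: N black — skip
      B→A: A black — skip
      G gray
        G→A: A black — skip
      G black
      B→L: L black — skip
    B black
  H black
  J→E: E black — skip
  J→I: I black — skip
J black
F gray
  F→J: J black — skip
F black
Every edge goes to a white or black vertex — no back edge, so the graph is acyclic.

No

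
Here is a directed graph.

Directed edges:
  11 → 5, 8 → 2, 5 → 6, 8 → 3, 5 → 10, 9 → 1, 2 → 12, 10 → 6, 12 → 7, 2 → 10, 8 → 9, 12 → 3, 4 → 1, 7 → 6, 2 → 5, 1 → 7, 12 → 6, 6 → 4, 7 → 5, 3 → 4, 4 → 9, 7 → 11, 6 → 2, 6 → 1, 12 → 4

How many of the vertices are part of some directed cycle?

11

A vertex is on a directed cycle iff it belongs to a strongly connected component of size ≥ 2 (or has a self-loop).
The vertices on cycles are {1, 2, 3, 4, 5, 6, 7, 9, 10, 11, 12} — 11 in total.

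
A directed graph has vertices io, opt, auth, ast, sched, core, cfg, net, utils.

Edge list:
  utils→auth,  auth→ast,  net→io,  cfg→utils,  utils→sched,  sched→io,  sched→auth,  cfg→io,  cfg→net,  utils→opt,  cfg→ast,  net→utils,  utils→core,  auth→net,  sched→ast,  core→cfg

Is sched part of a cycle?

sched is on a cycle iff sched can reach itself via ≥1 edge.
sched → auth → net → utils → sched — yes.

Yes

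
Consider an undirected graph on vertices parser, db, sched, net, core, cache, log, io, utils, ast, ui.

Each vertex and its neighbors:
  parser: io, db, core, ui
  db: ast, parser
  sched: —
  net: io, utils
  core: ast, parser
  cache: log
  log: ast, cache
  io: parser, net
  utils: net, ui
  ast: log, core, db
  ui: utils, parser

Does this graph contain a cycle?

DFS, tracking each vertex's parent; an edge to a visited non-parent vertex closes a cycle.
Start from parser:
visit parser (parent –)
  visit io (parent parser)
    io–parser: parent, skip
    visit net (parent io)
      net–io: parent, skip
      visit utils (parent net)
        utils–net: parent, skip
        visit ui (parent utils)
          ui–utils: parent, skip
          ui–parser: parser visited and ≠ parent → cycle
Cycle: parser – io – net – utils – ui – parser.

Yes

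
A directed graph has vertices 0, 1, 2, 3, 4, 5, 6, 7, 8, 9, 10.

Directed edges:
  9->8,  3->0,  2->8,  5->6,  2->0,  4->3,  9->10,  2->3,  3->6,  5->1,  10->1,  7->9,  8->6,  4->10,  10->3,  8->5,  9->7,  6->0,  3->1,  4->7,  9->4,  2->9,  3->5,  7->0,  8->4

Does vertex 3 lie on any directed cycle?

No

3 lies on a cycle iff there is a path from 3 back to itself.
Exploring from 3, it never reaches itself; equivalently, its strongly connected component is a singleton.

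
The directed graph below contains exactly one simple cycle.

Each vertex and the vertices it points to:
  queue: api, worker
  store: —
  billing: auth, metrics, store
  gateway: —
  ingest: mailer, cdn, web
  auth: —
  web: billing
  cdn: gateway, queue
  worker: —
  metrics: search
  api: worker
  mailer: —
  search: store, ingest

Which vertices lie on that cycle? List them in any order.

DFS with gray/black marking from ingest:
ingest gray
  mailer gray
  mailer black
  cdn gray
    gateway gray
    gateway black
    queue gray
      api gray
        worker gray
        worker black
      api black
      queue→worker: worker black — skip
    queue black
  cdn black
  web gray
    billing gray
      auth gray
      auth black
      metrics gray
        search gray
          store gray
          store black
          search→ingest: ingest is gray → back edge
Back edge closes the cycle ingest → web → billing → metrics → search → ingest; its vertices are {web, ingest, search, billing, metrics}.

web, ingest, search, billing, metrics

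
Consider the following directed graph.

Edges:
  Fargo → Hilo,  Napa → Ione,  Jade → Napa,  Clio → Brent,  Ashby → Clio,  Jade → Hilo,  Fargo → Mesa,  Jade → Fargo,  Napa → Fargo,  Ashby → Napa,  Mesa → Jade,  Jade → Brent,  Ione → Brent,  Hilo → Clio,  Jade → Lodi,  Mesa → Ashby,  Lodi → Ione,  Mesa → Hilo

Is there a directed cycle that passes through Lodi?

No

Lodi lies on a cycle iff there is a path from Lodi back to itself.
Exploring from Lodi, it never reaches itself; equivalently, its strongly connected component is a singleton.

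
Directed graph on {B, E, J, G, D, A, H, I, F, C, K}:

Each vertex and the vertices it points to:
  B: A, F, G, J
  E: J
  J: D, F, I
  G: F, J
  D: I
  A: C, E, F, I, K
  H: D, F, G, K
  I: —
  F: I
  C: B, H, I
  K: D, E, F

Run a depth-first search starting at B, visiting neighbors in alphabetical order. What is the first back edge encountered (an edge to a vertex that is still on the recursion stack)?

DFS from B (visiting neighbors in alphabetical order); mark gray on enter, black on exit:
B gray
  A gray
    C gray
      C→B: B is gray → back edge
First back edge: C → B.

C->B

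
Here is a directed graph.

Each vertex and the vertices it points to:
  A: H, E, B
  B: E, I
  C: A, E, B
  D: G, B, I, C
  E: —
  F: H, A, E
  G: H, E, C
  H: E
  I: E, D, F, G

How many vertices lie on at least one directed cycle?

7

A vertex is on a directed cycle iff it belongs to a strongly connected component of size ≥ 2 (or has a self-loop).
The vertices on cycles are {A, B, C, D, F, G, I} — 7 in total.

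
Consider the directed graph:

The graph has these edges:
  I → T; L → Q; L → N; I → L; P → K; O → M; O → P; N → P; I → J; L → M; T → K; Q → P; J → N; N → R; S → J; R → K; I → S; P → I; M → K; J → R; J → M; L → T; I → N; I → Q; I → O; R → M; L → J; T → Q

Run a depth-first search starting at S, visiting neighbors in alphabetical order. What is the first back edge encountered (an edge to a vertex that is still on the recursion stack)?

I→J

DFS from S (visiting neighbors in alphabetical order); mark gray on enter, black on exit:
S gray
  J gray
    M gray
      K gray
      K black
    M black
    N gray
      P gray
        I gray
          I→J: J is gray → back edge
First back edge: I → J.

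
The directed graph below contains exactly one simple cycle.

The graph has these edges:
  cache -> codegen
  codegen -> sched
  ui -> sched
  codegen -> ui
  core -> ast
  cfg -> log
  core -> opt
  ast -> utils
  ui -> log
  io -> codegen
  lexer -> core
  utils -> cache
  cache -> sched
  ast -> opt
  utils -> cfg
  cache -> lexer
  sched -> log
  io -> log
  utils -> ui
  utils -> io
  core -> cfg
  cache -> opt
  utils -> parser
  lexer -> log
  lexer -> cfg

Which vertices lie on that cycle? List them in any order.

ast, core, cache, lexer, utils

DFS with gray/black marking from core:
core gray
  opt gray
  opt black
  cfg gray
    log gray
    log black
  cfg black
  ast gray
    utils gray
      ui gray
        sched gray
          sched→log: log black — skip
        sched black
        ui→log: log black — skip
      ui black
      utils→cfg: cfg black — skip
      io gray
        codegen gray
          codegen→sched: sched black — skip
          codegen→ui: ui black — skip
        codegen black
        io→log: log black — skip
      io black
      parser gray
      parser black
      cache gray
        lexer gray
          lexer→core: core is gray → back edge
Back edge closes the cycle core → ast → utils → cache → lexer → core; its vertices are {ast, core, cache, lexer, utils}.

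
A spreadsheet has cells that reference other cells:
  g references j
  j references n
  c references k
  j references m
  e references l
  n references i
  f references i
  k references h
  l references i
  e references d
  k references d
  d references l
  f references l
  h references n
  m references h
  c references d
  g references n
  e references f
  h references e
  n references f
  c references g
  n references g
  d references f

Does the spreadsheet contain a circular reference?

Yes

DFS with white/gray/black marking, starting from j:
j gray
  n gray
    i gray
    i black
    g gray
      g→j: j is gray → back edge
Back edge found, so a cycle exists: j → n → g → j.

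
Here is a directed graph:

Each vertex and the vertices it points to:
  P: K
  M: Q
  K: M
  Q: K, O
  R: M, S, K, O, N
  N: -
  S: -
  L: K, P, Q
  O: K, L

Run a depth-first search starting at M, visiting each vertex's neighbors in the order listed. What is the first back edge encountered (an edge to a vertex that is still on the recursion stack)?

K->M

DFS from M (visiting each vertex's neighbors in the order listed); mark gray on enter, black on exit:
M gray
  Q gray
    K gray
      K→M: M is gray → back edge
First back edge: K → M.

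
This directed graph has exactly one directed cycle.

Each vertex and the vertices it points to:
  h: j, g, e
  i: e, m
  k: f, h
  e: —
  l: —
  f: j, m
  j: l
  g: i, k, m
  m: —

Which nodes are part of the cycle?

g, h, k

DFS with gray/black marking from k:
k gray
  f gray
    j gray
      l gray
      l black
    j black
    m gray
    m black
  f black
  h gray
    h→j: j black — skip
    g gray
      i gray
        e gray
        e black
        i→m: m black — skip
      i black
      g→k: k is gray → back edge
Back edge closes the cycle k → h → g → k; its vertices are {g, h, k}.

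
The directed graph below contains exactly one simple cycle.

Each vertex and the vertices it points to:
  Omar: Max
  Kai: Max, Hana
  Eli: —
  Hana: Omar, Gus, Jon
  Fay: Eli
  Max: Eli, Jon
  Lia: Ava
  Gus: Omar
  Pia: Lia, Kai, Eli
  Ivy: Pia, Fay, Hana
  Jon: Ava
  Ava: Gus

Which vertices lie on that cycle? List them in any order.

Ava, Gus, Jon, Max, Omar

DFS with gray/black marking from Max:
Max gray
  Eli gray
  Eli black
  Jon gray
    Ava gray
      Gus gray
        Omar gray
          Omar→Max: Max is gray → back edge
Back edge closes the cycle Max → Jon → Ava → Gus → Omar → Max; its vertices are {Ava, Gus, Jon, Max, Omar}.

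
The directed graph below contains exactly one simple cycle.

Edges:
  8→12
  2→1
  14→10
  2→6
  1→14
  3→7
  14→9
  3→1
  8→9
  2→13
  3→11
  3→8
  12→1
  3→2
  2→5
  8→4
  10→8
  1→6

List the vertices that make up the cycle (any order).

1, 8, 10, 12, 14

DFS with gray/black marking from 8:
8 gray
  4 gray
  4 black
  12 gray
    1 gray
      14 gray
        10 gray
          10→8: 8 is gray → back edge
Back edge closes the cycle 8 → 12 → 1 → 14 → 10 → 8; its vertices are {1, 8, 10, 12, 14}.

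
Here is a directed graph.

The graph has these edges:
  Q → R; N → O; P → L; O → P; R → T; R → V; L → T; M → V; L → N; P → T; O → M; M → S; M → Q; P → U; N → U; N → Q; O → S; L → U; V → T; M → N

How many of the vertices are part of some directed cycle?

5

A vertex is on a directed cycle iff it belongs to a strongly connected component of size ≥ 2 (or has a self-loop).
The vertices on cycles are {L, M, N, O, P} — 5 in total.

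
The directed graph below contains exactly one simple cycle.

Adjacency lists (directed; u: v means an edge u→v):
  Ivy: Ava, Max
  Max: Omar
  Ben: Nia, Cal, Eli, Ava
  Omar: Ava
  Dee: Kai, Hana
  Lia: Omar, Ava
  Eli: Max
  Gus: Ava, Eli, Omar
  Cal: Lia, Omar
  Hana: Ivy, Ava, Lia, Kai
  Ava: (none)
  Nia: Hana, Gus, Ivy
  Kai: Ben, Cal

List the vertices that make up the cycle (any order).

DFS with gray/black marking from Kai:
Kai gray
  Ben gray
    Nia gray
      Hana gray
        Ivy gray
          Ava gray
          Ava black
          Max gray
            Omar gray
              Omar→Ava: Ava black — skip
            Omar black
          Max black
        Ivy black
        Hana→Ava: Ava black — skip
        Lia gray
          Lia→Omar: Omar black — skip
          Lia→Ava: Ava black — skip
        Lia black
        Hana→Kai: Kai is gray → back edge
Back edge closes the cycle Kai → Ben → Nia → Hana → Kai; its vertices are {Ben, Kai, Nia, Hana}.

Ben, Kai, Nia, Hana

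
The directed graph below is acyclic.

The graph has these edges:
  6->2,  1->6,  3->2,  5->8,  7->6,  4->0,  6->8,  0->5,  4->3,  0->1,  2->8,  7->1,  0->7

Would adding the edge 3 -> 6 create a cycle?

Adding 3→6 creates a cycle iff 6 can already reach 3.
Explore from 6: no path reaches 3. The graph stays acyclic.

No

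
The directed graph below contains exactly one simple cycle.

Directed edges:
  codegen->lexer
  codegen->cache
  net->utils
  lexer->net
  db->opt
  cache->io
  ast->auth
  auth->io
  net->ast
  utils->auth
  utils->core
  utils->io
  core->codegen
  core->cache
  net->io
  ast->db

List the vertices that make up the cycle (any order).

net, core, lexer, utils, codegen

DFS with gray/black marking from lexer:
lexer gray
  net gray
    io gray
    io black
    ast gray
      db gray
        opt gray
        opt black
      db black
      auth gray
        auth→io: io black — skip
      auth black
    ast black
    utils gray
      core gray
        cache gray
          cache→io: io black — skip
        cache black
        codegen gray
          codegen→cache: cache black — skip
          codegen→lexer: lexer is gray → back edge
Back edge closes the cycle lexer → net → utils → core → codegen → lexer; its vertices are {net, core, lexer, utils, codegen}.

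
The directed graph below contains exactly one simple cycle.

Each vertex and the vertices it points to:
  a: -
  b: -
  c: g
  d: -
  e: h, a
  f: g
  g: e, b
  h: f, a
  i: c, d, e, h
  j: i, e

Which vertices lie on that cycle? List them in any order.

DFS with gray/black marking from e:
e gray
  h gray
    f gray
      g gray
        g→e: e is gray → back edge
Back edge closes the cycle e → h → f → g → e; its vertices are {e, f, g, h}.

e, f, g, h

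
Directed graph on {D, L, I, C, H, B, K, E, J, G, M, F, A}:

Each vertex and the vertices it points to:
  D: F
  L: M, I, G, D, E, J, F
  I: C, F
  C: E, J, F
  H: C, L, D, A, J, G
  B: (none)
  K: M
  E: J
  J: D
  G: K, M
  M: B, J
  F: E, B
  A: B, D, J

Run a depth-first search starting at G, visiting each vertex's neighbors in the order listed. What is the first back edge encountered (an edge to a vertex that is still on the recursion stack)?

E->J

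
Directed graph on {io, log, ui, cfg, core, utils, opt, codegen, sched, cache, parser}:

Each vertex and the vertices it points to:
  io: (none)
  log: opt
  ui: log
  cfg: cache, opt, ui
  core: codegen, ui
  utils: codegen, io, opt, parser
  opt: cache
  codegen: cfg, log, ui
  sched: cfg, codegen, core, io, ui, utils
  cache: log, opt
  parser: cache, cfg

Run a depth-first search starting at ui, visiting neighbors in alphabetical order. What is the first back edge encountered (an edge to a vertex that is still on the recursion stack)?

DFS from ui (visiting neighbors in alphabetical order); mark gray on enter, black on exit:
ui gray
  log gray
    opt gray
      cache gray
        cache→log: log is gray → back edge
First back edge: cache → log.

cache→log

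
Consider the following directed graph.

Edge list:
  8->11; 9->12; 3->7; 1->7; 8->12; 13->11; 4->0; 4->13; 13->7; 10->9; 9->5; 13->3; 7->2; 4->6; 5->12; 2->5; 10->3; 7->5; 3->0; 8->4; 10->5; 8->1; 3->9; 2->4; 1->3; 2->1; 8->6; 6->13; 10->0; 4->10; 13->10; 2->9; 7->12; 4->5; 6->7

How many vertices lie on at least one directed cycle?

8

A vertex is on a directed cycle iff it belongs to a strongly connected component of size ≥ 2 (or has a self-loop).
The vertices on cycles are {1, 2, 3, 4, 6, 7, 10, 13} — 8 in total.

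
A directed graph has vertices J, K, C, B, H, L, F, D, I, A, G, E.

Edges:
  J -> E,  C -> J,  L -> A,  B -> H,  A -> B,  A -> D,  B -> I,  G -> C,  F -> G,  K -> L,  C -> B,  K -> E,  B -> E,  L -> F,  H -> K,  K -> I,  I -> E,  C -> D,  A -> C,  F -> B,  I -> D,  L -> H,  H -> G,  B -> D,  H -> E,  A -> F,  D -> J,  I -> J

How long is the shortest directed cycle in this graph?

3

For each vertex v, BFS finds the shortest path from v back to v.
The shortest such closed walk is H → K → L → H, length 3.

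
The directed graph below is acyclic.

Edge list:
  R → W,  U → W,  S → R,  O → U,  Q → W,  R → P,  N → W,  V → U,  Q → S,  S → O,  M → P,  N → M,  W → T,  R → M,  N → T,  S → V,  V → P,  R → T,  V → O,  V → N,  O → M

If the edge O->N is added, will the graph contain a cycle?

No

Adding O→N creates a cycle iff N can already reach O.
Explore from N: no path reaches O. The graph stays acyclic.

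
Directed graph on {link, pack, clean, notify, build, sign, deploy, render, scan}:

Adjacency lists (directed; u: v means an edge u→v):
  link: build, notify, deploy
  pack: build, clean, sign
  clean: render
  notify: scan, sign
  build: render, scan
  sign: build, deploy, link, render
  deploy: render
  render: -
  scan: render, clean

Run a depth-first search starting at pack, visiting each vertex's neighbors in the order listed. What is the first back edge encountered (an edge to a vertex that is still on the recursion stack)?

DFS from pack (visiting each vertex's neighbors in the order listed); mark gray on enter, black on exit:
pack gray
  build gray
    render gray
    render black
    scan gray
      scan→render: render black — skip
      clean gray
        clean→render: render black — skip
      clean black
    scan black
  build black
  pack→clean: clean black — skip
  sign gray
    sign→build: build black — skip
    deploy gray
      deploy→render: render black — skip
    deploy black
    link gray
      link→build: build black — skip
      notify gray
        notify→scan: scan black — skip
        notify→sign: sign is gray → back edge
First back edge: notify → sign.

notify→sign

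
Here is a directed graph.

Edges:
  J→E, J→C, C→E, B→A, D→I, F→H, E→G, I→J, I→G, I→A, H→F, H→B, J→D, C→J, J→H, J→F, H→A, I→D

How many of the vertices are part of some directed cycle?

A vertex is on a directed cycle iff it belongs to a strongly connected component of size ≥ 2 (or has a self-loop).
The vertices on cycles are {C, D, F, H, I, J} — 6 in total.

6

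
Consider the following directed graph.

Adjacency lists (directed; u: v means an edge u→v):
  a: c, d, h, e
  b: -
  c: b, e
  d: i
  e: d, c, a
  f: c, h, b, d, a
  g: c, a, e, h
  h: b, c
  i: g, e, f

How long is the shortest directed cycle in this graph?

2

For each vertex v, BFS finds the shortest path from v back to v.
The shortest such closed walk is e → c → e, length 2.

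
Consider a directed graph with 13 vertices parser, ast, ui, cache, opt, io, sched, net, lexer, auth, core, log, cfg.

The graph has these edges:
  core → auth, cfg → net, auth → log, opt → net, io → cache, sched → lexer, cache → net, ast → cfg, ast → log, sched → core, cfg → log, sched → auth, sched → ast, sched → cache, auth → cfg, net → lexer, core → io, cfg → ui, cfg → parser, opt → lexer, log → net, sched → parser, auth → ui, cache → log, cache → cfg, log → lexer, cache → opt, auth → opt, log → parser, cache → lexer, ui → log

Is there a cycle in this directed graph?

DFS with white/gray/black marking, starting from cfg:
cfg gray
  log gray
    net gray
      lexer gray
      lexer black
    net black
    parser gray
    parser black
    log→lexer: lexer black — skip
  log black
  cfg→parser: parser black — skip
  cfg→net: net black — skip
  ui gray
    ui→log: log black — skip
  ui black
cfg black
ast gray
  ast→cfg: cfg black — skip
  ast→log: log black — skip
ast black
cache gray
  cache→lexer: lexer black — skip
  cache→cfg: cfg black — skip
  cache→log: log black — skip
  cache→net: net black — skip
  opt gray
    opt→net: net black — skip
    opt→lexer: lexer black — skip
  opt black
cache black
io gray
  io→cache: cache black — skip
io black
sched gray
  core gray
    auth gray
      auth→log: log black — skip
      auth→cfg: cfg black — skip
      auth→ui: ui black — skip
      auth→opt: opt black — skip
    auth black
    core→io: io black — skip
  core black
  sched→cache: cache black — skip
  sched→parser: parser black — skip
  sched→auth: auth black — skip
  sched→lexer: lexer black — skip
  sched→ast: ast black — skip
sched black
Every edge goes to a white or black vertex — no back edge, so the graph is acyclic.

No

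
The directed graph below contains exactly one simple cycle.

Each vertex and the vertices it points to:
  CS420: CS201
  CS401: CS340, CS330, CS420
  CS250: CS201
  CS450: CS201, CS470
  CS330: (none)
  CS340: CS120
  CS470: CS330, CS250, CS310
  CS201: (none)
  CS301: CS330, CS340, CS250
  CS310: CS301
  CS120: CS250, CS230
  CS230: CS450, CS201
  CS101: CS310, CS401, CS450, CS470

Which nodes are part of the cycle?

CS120, CS230, CS301, CS310, CS340, CS450, CS470

DFS with gray/black marking from CS470:
CS470 gray
  CS330 gray
  CS330 black
  CS250 gray
    CS201 gray
    CS201 black
  CS250 black
  CS310 gray
    CS301 gray
      CS301→CS330: CS330 black — skip
      CS340 gray
        CS120 gray
          CS120→CS250: CS250 black — skip
          CS230 gray
            CS450 gray
              CS450→CS201: CS201 black — skip
              CS450→CS470: CS470 is gray → back edge
Back edge closes the cycle CS470 → CS310 → CS301 → CS340 → CS120 → CS230 → CS450 → CS470; its vertices are {CS120, CS230, CS301, CS310, CS340, CS450, CS470}.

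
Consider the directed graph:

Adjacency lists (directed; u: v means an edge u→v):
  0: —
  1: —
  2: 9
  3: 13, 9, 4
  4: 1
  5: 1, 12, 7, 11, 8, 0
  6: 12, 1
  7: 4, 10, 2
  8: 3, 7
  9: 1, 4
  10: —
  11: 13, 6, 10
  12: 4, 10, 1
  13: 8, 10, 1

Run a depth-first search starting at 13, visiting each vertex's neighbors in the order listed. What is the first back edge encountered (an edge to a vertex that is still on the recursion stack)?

3->13

DFS from 13 (visiting each vertex's neighbors in the order listed); mark gray on enter, black on exit:
13 gray
  8 gray
    3 gray
      3→13: 13 is gray → back edge
First back edge: 3 → 13.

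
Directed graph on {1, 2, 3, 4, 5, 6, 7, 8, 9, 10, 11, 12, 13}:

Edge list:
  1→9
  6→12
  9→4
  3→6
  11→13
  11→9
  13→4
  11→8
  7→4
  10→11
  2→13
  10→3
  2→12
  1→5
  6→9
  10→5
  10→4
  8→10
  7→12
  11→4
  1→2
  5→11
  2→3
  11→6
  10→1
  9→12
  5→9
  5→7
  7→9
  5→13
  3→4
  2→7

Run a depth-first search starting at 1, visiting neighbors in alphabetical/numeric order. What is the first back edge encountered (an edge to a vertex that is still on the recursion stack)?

10->1

DFS from 1 (visiting neighbors in alphabetical/numeric order); mark gray on enter, black on exit:
1 gray
  2 gray
    3 gray
      4 gray
      4 black
      6 gray
        9 gray
          9→4: 4 black — skip
          12 gray
          12 black
        9 black
        6→12: 12 black — skip
      6 black
    3 black
    7 gray
      7→4: 4 black — skip
      7→9: 9 black — skip
      7→12: 12 black — skip
    7 black
    2→12: 12 black — skip
    13 gray
      13→4: 4 black — skip
    13 black
  2 black
  5 gray
    5→7: 7 black — skip
    5→9: 9 black — skip
    11 gray
      11→4: 4 black — skip
      11→6: 6 black — skip
      8 gray
        10 gray
          10→1: 1 is gray → back edge
First back edge: 10 → 1.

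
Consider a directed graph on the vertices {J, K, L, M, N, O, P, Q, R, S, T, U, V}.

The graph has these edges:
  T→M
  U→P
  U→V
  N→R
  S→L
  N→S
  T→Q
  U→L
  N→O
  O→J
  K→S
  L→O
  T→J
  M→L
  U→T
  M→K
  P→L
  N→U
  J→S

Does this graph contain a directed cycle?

Yes

DFS with white/gray/black marking, starting from N:
N gray
  R gray
  R black
  U gray
    L gray
      O gray
        J gray
          S gray
            S→L: L is gray → back edge
Back edge found, so a cycle exists: L → O → J → S → L.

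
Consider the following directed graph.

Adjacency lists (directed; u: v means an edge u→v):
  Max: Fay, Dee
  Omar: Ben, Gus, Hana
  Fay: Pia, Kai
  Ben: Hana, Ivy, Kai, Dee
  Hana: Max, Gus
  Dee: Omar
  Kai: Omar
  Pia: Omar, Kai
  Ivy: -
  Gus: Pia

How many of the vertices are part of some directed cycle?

9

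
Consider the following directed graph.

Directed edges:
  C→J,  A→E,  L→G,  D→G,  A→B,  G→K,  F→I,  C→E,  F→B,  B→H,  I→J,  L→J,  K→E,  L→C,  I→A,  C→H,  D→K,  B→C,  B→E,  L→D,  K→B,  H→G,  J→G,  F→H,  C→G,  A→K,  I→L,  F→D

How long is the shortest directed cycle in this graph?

4

For each vertex v, BFS finds the shortest path from v back to v.
The shortest such closed walk is C → G → K → B → C, length 4.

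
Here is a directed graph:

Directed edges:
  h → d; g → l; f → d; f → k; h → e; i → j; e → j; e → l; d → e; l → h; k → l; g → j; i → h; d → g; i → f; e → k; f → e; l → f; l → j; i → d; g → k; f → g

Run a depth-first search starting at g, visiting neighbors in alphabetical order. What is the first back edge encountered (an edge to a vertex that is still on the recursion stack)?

DFS from g (visiting neighbors in alphabetical order); mark gray on enter, black on exit:
g gray
  j gray
  j black
  k gray
    l gray
      f gray
        d gray
          e gray
            e→j: j black — skip
            e→k: k is gray → back edge
First back edge: e → k.

e→k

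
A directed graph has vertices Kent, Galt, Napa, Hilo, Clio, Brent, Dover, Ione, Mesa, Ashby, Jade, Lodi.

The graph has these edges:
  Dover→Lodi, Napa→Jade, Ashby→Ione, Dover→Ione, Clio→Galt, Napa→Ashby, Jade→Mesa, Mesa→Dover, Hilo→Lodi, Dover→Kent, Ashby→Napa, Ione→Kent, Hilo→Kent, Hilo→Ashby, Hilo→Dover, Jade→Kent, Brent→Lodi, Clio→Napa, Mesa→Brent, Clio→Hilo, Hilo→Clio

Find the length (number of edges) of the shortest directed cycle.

For each vertex v, BFS finds the shortest path from v back to v.
The shortest such closed walk is Clio → Hilo → Clio, length 2.

2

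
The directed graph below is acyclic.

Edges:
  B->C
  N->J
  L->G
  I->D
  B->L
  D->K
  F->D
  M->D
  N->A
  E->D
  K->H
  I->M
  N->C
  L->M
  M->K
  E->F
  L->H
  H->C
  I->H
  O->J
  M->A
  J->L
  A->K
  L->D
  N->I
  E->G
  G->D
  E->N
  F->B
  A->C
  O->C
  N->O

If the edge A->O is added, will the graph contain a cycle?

Adding A→O creates a cycle iff O can already reach A.
Path from O: O → J → L → M → A.
So O → … → A → O is a cycle.

Yes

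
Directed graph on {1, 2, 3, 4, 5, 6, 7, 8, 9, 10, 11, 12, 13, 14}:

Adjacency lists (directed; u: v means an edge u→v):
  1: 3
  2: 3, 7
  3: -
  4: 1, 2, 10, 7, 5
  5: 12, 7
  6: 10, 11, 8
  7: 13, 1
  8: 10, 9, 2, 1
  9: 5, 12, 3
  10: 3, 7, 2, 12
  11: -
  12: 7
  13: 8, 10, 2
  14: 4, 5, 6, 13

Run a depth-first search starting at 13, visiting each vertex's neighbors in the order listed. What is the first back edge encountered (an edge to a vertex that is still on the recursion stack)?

7→13

DFS from 13 (visiting each vertex's neighbors in the order listed); mark gray on enter, black on exit:
13 gray
  8 gray
    10 gray
      3 gray
      3 black
      7 gray
        7→13: 13 is gray → back edge
First back edge: 7 → 13.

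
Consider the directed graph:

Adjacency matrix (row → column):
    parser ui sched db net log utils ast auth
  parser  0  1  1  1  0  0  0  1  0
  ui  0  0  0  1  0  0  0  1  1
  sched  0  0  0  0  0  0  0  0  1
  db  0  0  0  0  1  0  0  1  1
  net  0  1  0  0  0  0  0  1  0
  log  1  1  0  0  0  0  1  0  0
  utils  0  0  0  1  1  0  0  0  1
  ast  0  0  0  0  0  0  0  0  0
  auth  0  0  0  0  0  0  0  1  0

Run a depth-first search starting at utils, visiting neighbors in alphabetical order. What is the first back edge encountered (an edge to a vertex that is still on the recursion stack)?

ui->db

DFS from utils (visiting neighbors in alphabetical order); mark gray on enter, black on exit:
utils gray
  auth gray
    ast gray
    ast black
  auth black
  db gray
    db→ast: ast black — skip
    db→auth: auth black — skip
    net gray
      net→ast: ast black — skip
      ui gray
        ui→ast: ast black — skip
        ui→auth: auth black — skip
        ui→db: db is gray → back edge
First back edge: ui → db.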